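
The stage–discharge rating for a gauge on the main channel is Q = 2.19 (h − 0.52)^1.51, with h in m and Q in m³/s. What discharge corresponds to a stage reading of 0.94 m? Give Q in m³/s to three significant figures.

0.591 m³/s

Q = 2.19 × (0.94 − 0.52)^1.51 = 2.19 × 0.42^1.51 = 0.5909 m³/s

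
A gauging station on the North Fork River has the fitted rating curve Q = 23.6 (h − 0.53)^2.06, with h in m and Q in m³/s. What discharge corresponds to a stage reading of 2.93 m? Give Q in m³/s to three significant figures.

Q = 23.6 × (2.93 − 0.53)^2.06 = 23.6 × 2.4^2.06 = 143.3 m³/s

143 m³/s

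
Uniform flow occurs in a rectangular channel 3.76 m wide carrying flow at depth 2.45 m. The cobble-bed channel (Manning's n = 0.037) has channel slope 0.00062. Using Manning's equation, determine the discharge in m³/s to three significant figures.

6.46 m³/s

A = b·y = 3.76 × 2.45 = 9.212 m²
P = b + 2y = 3.76 + 2×2.45 = 8.660 m
R = A/P = 9.212/8.660 = 1.064 m
Q = (1/n)·A·R^(2/3)·S^(1/2) = (1/0.037) × 9.212 × 1.064^(2/3) × 0.00062^(1/2) = 6.460 m³/s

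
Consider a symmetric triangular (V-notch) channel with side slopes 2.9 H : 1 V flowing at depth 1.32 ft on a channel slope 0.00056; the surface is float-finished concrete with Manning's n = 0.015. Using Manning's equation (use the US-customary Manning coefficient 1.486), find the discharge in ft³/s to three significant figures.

A = z·y² = 2.9×1.32² = 5.053 ft²
P = 2y√(1+z²) = 2×1.32×√(1+2.9²) = 8.098 ft
R = A/P = 5.053/8.098 = 0.6239 ft
Q = (1.486/n)·A·R^(2/3)·S^(1/2) = (1.486/0.015) × 5.053 × 0.6239^(2/3) × 0.00056^(1/2) = 8.650 ft³/s

8.65 ft³/s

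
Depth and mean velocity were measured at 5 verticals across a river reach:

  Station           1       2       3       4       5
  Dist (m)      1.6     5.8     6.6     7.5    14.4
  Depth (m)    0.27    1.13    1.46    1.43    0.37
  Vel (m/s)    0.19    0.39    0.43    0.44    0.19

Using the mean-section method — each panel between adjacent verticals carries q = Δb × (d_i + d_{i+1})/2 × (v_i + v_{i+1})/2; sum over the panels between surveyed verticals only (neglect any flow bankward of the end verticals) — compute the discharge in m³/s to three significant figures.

3.80 m³/s

Panel 1-2: Δb = 4.2 m, d̄ = (0.27+1.13)/2 = 0.7, v̄ = (0.19+0.39)/2 = 0.29 → q = 4.2×0.7×0.29 = 0.8526 m³/s
Panel 2-3: Δb = 0.8 m, d̄ = (1.13+1.46)/2 = 1.295, v̄ = (0.39+0.43)/2 = 0.41 → q = 0.8×1.295×0.41 = 0.4248 m³/s
Panel 3-4: Δb = 0.9 m, d̄ = (1.46+1.43)/2 = 1.445, v̄ = (0.43+0.44)/2 = 0.435 → q = 0.9×1.445×0.435 = 0.5657 m³/s
Panel 4-5: Δb = 6.9 m, d̄ = (1.43+0.37)/2 = 0.9, v̄ = (0.44+0.19)/2 = 0.315 → q = 6.9×0.9×0.315 = 1.956 m³/s
Q = Σ q = 3.799 m³/s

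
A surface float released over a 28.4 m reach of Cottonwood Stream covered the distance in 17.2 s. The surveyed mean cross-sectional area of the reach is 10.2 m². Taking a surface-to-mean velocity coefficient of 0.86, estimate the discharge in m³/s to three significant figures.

14.5 m³/s

v_surface = L / t̄ = 28.4 / 17.2 = 1.651 m/s
v_mean = 0.86 × 1.651 = 1.420 m/s
Q = A × v_mean = 10.2 × 1.420 = 14.48 m³/s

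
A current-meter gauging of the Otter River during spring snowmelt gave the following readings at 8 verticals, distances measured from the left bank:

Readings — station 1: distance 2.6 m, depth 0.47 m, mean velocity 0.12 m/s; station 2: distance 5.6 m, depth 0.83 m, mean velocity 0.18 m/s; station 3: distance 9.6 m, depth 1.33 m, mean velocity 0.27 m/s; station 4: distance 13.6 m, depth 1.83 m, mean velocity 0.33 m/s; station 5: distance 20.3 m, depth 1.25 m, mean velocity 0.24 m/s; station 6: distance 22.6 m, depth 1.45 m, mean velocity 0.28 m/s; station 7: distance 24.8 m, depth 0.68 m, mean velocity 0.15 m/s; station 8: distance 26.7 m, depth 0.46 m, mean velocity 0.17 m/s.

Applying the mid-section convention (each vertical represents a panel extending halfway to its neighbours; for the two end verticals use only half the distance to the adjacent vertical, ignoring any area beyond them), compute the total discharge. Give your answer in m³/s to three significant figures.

w_1 = (5.6 − 2.6)/2 = 1.5 m; q_1 = 0.12 × 0.47 × 1.5 = 0.08460 m³/s
w_2 = (9.6 − 2.6)/2 = 3.5 m; q_2 = 0.18 × 0.83 × 3.5 = 0.5229 m³/s
w_3 = (13.6 − 5.6)/2 = 4 m; q_3 = 0.27 × 1.33 × 4 = 1.436 m³/s
w_4 = (20.3 − 9.6)/2 = 5.35 m; q_4 = 0.33 × 1.83 × 5.35 = 3.231 m³/s
w_5 = (22.6 − 13.6)/2 = 4.5 m; q_5 = 0.24 × 1.25 × 4.5 = 1.350 m³/s
w_6 = (24.8 − 20.3)/2 = 2.25 m; q_6 = 0.28 × 1.45 × 2.25 = 0.9135 m³/s
w_7 = (26.7 − 22.6)/2 = 2.05 m; q_7 = 0.15 × 0.68 × 2.05 = 0.2091 m³/s
w_8 = (26.7 − 24.8)/2 = 0.95 m; q_8 = 0.17 × 0.46 × 0.95 = 0.07429 m³/s
Q = Σ qᵢ = 7.822 m³/s

7.82 m³/s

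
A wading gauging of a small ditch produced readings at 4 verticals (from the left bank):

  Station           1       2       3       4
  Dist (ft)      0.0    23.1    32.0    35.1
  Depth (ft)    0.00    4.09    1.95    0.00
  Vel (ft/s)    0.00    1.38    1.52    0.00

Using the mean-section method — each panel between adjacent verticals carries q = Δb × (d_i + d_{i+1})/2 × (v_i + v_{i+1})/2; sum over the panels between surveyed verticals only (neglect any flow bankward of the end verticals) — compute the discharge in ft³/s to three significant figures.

73.9 ft³/s

Panel 1-2: Δb = 23.1 ft, d̄ = (0.00+4.09)/2 = 2.045, v̄ = (0.00+1.38)/2 = 0.69 → q = 23.1×2.045×0.69 = 32.60 ft³/s
Panel 2-3: Δb = 8.9 ft, d̄ = (4.09+1.95)/2 = 3.02, v̄ = (1.38+1.52)/2 = 1.45 → q = 8.9×3.02×1.45 = 38.97 ft³/s
Panel 3-4: Δb = 3.1 ft, d̄ = (1.95+0.00)/2 = 0.975, v̄ = (1.52+0.00)/2 = 0.76 → q = 3.1×0.975×0.76 = 2.297 ft³/s
Q = Σ q = 73.87 ft³/s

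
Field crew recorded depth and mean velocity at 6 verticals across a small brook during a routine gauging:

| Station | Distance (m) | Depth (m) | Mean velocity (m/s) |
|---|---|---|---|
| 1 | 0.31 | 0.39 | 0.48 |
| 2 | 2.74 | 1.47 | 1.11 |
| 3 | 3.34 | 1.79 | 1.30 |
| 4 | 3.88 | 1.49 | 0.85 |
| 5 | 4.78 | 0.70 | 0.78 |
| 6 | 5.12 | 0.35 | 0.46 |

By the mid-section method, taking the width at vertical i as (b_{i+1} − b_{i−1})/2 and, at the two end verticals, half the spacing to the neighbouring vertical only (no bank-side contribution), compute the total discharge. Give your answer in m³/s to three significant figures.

5.30 m³/s

w_1 = (2.74 − 0.31)/2 = 1.215 m; q_1 = 0.48 × 0.39 × 1.215 = 0.2274 m³/s
w_2 = (3.34 − 0.31)/2 = 1.515 m; q_2 = 1.11 × 1.47 × 1.515 = 2.472 m³/s
w_3 = (3.88 − 2.74)/2 = 0.57 m; q_3 = 1.30 × 1.79 × 0.57 = 1.326 m³/s
w_4 = (4.78 − 3.34)/2 = 0.72 m; q_4 = 0.85 × 1.49 × 0.72 = 0.9119 m³/s
w_5 = (5.12 − 3.88)/2 = 0.62 m; q_5 = 0.78 × 0.70 × 0.62 = 0.3385 m³/s
w_6 = (5.12 − 4.78)/2 = 0.17 m; q_6 = 0.46 × 0.35 × 0.17 = 0.02737 m³/s
Q = Σ qᵢ = 5.304 m³/s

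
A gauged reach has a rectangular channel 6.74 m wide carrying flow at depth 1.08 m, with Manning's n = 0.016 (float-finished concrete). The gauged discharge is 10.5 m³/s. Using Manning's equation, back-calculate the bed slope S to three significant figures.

A = b·y = 6.74 × 1.08 = 7.279 m²
P = b + 2y = 6.74 + 2×1.08 = 8.900 m
R = A/P = 7.279/8.900 = 0.8179 m
S = (Q·n / (1·A·R^(2/3)))² = (10.5×0.016 / (1×7.279×0.8746))² = 0.0006964

0.000696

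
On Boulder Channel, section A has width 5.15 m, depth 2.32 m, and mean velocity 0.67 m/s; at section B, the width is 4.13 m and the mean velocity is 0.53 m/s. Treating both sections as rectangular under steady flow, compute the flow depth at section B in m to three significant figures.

Q = A₁V₁ = (5.15×2.32) × 0.67 = 8.005 m³/s
d₂ = Q/(b₂ V₂) = 8.005/(4.13×0.53) = 3.657 m

3.66 m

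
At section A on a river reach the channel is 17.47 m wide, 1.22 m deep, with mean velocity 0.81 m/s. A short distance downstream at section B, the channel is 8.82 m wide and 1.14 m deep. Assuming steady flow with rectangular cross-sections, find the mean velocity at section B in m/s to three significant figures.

Q = A₁V₁ = (17.47×1.22) × 0.81 = 17.26 m³/s
A₂ = 8.82 × 1.14 = 10.05 m²
V₂ = Q/A₂ = 17.26/10.05 = 1.717 m/s

1.72 m/s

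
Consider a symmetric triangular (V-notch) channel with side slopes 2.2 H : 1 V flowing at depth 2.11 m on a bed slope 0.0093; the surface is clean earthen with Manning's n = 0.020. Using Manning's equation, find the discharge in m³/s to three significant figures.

A = z·y² = 2.2×2.11² = 9.795 m²
P = 2y√(1+z²) = 2×2.11×√(1+2.2²) = 10.20 m
R = A/P = 9.795/10.20 = 0.9604 m
Q = (1/n)·A·R^(2/3)·S^(1/2) = (1/0.020) × 9.795 × 0.9604^(2/3) × 0.0093^(1/2) = 45.97 m³/s

46.0 m³/s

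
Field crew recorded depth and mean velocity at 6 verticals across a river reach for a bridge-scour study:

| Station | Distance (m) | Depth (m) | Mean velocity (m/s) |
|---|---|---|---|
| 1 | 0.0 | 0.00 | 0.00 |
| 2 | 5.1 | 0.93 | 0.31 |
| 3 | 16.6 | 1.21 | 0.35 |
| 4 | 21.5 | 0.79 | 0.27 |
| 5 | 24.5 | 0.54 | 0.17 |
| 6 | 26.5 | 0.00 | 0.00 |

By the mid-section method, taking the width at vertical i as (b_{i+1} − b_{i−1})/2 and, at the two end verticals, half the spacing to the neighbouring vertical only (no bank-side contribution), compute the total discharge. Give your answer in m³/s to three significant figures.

w_2 = (16.6 − 0.0)/2 = 8.3 m; q_2 = 0.31 × 0.93 × 8.3 = 2.393 m³/s
w_3 = (21.5 − 5.1)/2 = 8.2 m; q_3 = 0.35 × 1.21 × 8.2 = 3.473 m³/s
w_4 = (24.5 − 16.6)/2 = 3.95 m; q_4 = 0.27 × 0.79 × 3.95 = 0.8425 m³/s
w_5 = (26.5 − 21.5)/2 = 2.5 m; q_5 = 0.17 × 0.54 × 2.5 = 0.2295 m³/s
Stations 1, 6 contribute zero (depth or velocity is 0).
Q = Σ qᵢ = 6.938 m³/s

6.94 m³/s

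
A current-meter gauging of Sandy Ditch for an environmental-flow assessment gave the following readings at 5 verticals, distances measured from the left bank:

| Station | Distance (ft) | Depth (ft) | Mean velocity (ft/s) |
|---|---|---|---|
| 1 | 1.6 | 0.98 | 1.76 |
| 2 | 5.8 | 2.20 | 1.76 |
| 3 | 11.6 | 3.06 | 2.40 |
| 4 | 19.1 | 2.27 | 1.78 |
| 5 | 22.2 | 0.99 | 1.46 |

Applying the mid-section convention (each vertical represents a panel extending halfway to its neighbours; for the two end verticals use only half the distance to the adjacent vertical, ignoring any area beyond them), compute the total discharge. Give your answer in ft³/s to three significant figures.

w_1 = (5.8 − 1.6)/2 = 2.1 ft; q_1 = 1.76 × 0.98 × 2.1 = 3.622 ft³/s
w_2 = (11.6 − 1.6)/2 = 5 ft; q_2 = 1.76 × 2.20 × 5 = 19.36 ft³/s
w_3 = (19.1 − 5.8)/2 = 6.65 ft; q_3 = 2.40 × 3.06 × 6.65 = 48.84 ft³/s
w_4 = (22.2 − 11.6)/2 = 5.3 ft; q_4 = 1.78 × 2.27 × 5.3 = 21.42 ft³/s
w_5 = (22.2 − 19.1)/2 = 1.55 ft; q_5 = 1.46 × 0.99 × 1.55 = 2.240 ft³/s
Q = Σ qᵢ = 95.48 ft³/s

95.5 ft³/s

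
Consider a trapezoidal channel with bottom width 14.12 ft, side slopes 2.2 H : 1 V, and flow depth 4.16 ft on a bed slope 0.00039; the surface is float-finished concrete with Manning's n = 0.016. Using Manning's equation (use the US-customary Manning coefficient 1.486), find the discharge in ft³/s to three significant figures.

355 ft³/s

A = (b + z·y)·y = (14.12 + 2.2×4.16)×4.16 = 96.81 ft²
P = b + 2y√(1+z²) = 14.12 + 2×4.16×√(1+2.2²) = 34.23 ft
R = A/P = 96.81/34.23 = 2.829 ft
Q = (1.486/n)·A·R^(2/3)·S^(1/2) = (1.486/0.016) × 96.81 × 2.829^(2/3) × 0.00039^(1/2) = 355.1 ft³/s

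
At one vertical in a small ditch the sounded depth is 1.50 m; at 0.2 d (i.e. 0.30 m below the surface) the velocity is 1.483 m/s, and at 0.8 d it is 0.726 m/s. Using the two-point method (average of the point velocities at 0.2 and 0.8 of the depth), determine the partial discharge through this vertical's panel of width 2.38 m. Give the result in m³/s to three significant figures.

3.94 m³/s

v̄ = (1.483 + 0.726) / 2 = 1.105 m/s
q = v̄ × d × w = 1.105 × 1.50 × 2.38 = 3.943 m³/s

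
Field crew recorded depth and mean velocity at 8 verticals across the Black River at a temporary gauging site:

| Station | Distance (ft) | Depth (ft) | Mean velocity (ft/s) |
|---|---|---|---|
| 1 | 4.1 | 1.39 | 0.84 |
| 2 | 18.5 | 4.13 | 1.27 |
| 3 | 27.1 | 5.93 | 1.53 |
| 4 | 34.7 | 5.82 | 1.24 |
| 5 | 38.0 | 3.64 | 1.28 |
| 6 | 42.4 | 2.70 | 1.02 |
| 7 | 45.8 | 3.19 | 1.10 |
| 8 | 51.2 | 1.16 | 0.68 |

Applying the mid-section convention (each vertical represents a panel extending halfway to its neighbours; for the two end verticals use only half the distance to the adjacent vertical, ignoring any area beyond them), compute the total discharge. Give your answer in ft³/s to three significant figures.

w_1 = (18.5 − 4.1)/2 = 7.2 ft; q_1 = 0.84 × 1.39 × 7.2 = 8.407 ft³/s
w_2 = (27.1 − 4.1)/2 = 11.5 ft; q_2 = 1.27 × 4.13 × 11.5 = 60.32 ft³/s
w_3 = (34.7 − 18.5)/2 = 8.1 ft; q_3 = 1.53 × 5.93 × 8.1 = 73.49 ft³/s
w_4 = (38.0 − 27.1)/2 = 5.45 ft; q_4 = 1.24 × 5.82 × 5.45 = 39.33 ft³/s
w_5 = (42.4 − 34.7)/2 = 3.85 ft; q_5 = 1.28 × 3.64 × 3.85 = 17.94 ft³/s
w_6 = (45.8 − 38.0)/2 = 3.9 ft; q_6 = 1.02 × 2.70 × 3.9 = 10.74 ft³/s
w_7 = (51.2 − 42.4)/2 = 4.4 ft; q_7 = 1.10 × 3.19 × 4.4 = 15.44 ft³/s
w_8 = (51.2 − 45.8)/2 = 2.7 ft; q_8 = 0.68 × 1.16 × 2.7 = 2.130 ft³/s
Q = Σ qᵢ = 227.8 ft³/s

228 ft³/s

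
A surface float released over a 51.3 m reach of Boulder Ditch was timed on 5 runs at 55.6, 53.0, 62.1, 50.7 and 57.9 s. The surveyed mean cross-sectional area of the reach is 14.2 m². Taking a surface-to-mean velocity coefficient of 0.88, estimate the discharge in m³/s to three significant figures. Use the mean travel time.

11.5 m³/s

t̄ = (55.6 + 53.0 + 62.1 + 50.7 + 57.9) / 5 = 55.86 s
v_surface = L / t̄ = 51.3 / 55.86 = 0.9184 m/s
v_mean = 0.88 × 0.9184 = 0.8082 m/s
Q = A × v_mean = 14.2 × 0.8082 = 11.48 m³/s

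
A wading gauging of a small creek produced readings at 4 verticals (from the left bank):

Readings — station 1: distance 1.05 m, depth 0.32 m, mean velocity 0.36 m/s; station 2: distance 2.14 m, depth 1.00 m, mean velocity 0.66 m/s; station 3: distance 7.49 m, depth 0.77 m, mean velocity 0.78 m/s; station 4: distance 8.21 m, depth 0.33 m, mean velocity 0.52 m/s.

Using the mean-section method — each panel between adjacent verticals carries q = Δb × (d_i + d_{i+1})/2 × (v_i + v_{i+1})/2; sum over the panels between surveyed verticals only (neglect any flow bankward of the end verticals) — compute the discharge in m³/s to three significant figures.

4.03 m³/s

Panel 1-2: Δb = 1.09 m, d̄ = (0.32+1.00)/2 = 0.66, v̄ = (0.36+0.66)/2 = 0.51 → q = 1.09×0.66×0.51 = 0.3669 m³/s
Panel 2-3: Δb = 5.35 m, d̄ = (1.00+0.77)/2 = 0.885, v̄ = (0.66+0.78)/2 = 0.72 → q = 5.35×0.885×0.72 = 3.409 m³/s
Panel 3-4: Δb = 0.72 m, d̄ = (0.77+0.33)/2 = 0.55, v̄ = (0.78+0.52)/2 = 0.65 → q = 0.72×0.55×0.65 = 0.2574 m³/s
Q = Σ q = 4.033 m³/s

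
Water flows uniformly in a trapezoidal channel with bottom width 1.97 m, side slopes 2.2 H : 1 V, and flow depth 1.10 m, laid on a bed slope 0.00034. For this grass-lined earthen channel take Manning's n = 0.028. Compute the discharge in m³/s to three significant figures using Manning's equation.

2.42 m³/s

A = (b + z·y)·y = (1.97 + 2.2×1.10)×1.10 = 4.829 m²
P = b + 2y√(1+z²) = 1.97 + 2×1.10×√(1+2.2²) = 7.287 m
R = A/P = 4.829/7.287 = 0.6627 m
Q = (1/n)·A·R^(2/3)·S^(1/2) = (1/0.028) × 4.829 × 0.6627^(2/3) × 0.00034^(1/2) = 2.417 m³/s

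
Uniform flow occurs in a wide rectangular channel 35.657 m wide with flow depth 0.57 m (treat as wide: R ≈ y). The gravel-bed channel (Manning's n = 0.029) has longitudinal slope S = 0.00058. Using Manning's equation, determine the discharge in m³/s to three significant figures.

A = b·y = 35.657 × 0.57 = 20.32 m²
Wide channel: R ≈ y = 0.57 m
Q = (1/n)·A·R^(2/3)·S^(1/2) = (1/0.029) × 20.32 × 0.5700^(2/3) × 0.00058^(1/2) = 11.60 m³/s

11.6 m³/s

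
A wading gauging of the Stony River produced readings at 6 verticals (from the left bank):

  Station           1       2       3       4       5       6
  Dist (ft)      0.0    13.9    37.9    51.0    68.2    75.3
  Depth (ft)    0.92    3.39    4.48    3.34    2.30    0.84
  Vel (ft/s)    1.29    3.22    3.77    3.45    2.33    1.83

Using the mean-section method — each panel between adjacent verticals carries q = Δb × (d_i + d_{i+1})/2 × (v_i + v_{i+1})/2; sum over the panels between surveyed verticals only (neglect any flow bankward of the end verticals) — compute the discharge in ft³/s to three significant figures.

Panel 1-2: Δb = 13.9 ft, d̄ = (0.92+3.39)/2 = 2.155, v̄ = (1.29+3.22)/2 = 2.255 → q = 13.9×2.155×2.255 = 67.55 ft³/s
Panel 2-3: Δb = 24 ft, d̄ = (3.39+4.48)/2 = 3.935, v̄ = (3.22+3.77)/2 = 3.495 → q = 24×3.935×3.495 = 330.1 ft³/s
Panel 3-4: Δb = 13.1 ft, d̄ = (4.48+3.34)/2 = 3.91, v̄ = (3.77+3.45)/2 = 3.61 → q = 13.1×3.91×3.61 = 184.9 ft³/s
Panel 4-5: Δb = 17.2 ft, d̄ = (3.34+2.30)/2 = 2.82, v̄ = (3.45+2.33)/2 = 2.89 → q = 17.2×2.82×2.89 = 140.2 ft³/s
Panel 5-6: Δb = 7.1 ft, d̄ = (2.30+0.84)/2 = 1.57, v̄ = (2.33+1.83)/2 = 2.08 → q = 7.1×1.57×2.08 = 23.19 ft³/s
Q = Σ q = 745.9 ft³/s

746 ft³/s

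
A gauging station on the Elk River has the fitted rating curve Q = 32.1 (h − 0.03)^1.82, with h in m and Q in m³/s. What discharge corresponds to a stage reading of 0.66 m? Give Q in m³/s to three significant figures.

13.8 m³/s

Q = 32.1 × (0.66 − 0.03)^1.82 = 32.1 × 0.63^1.82 = 13.85 m³/s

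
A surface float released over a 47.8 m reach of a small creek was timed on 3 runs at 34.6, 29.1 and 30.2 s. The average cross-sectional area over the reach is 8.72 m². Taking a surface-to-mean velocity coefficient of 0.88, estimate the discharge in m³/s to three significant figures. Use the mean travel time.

t̄ = (34.6 + 29.1 + 30.2) / 3 = 31.3 s
v_surface = L / t̄ = 47.8 / 31.3 = 1.527 m/s
v_mean = 0.88 × 1.527 = 1.344 m/s
Q = A × v_mean = 8.72 × 1.344 = 11.72 m³/s

11.7 m³/s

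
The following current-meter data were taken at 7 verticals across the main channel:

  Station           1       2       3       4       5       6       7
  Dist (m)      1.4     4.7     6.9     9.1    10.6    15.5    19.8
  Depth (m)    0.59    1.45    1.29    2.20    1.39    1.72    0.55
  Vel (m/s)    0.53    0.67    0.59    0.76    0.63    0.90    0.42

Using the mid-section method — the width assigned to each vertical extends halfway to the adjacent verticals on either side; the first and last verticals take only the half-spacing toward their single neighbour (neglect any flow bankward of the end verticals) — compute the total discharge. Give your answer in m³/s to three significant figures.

w_1 = (4.7 − 1.4)/2 = 1.65 m; q_1 = 0.53 × 0.59 × 1.65 = 0.5160 m³/s
w_2 = (6.9 − 1.4)/2 = 2.75 m; q_2 = 0.67 × 1.45 × 2.75 = 2.672 m³/s
w_3 = (9.1 − 4.7)/2 = 2.2 m; q_3 = 0.59 × 1.29 × 2.2 = 1.674 m³/s
w_4 = (10.6 − 6.9)/2 = 1.85 m; q_4 = 0.76 × 2.20 × 1.85 = 3.093 m³/s
w_5 = (15.5 − 9.1)/2 = 3.2 m; q_5 = 0.63 × 1.39 × 3.2 = 2.802 m³/s
w_6 = (19.8 − 10.6)/2 = 4.6 m; q_6 = 0.90 × 1.72 × 4.6 = 7.121 m³/s
w_7 = (19.8 − 15.5)/2 = 2.15 m; q_7 = 0.42 × 0.55 × 2.15 = 0.4967 m³/s
Q = Σ qᵢ = 18.37 m³/s

18.4 m³/s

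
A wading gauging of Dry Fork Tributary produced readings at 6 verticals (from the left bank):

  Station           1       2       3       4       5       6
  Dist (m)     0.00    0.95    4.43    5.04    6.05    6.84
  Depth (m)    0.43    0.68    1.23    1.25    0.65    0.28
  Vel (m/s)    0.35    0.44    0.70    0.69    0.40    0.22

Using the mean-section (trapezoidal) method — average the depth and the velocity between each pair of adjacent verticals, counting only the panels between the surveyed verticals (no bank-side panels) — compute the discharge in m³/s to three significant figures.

3.27 m³/s

Panel 1-2: Δb = 0.95 m, d̄ = (0.43+0.68)/2 = 0.555, v̄ = (0.35+0.44)/2 = 0.395 → q = 0.95×0.555×0.395 = 0.2083 m³/s
Panel 2-3: Δb = 3.48 m, d̄ = (0.68+1.23)/2 = 0.955, v̄ = (0.44+0.70)/2 = 0.57 → q = 3.48×0.955×0.57 = 1.894 m³/s
Panel 3-4: Δb = 0.61 m, d̄ = (1.23+1.25)/2 = 1.24, v̄ = (0.70+0.69)/2 = 0.695 → q = 0.61×1.24×0.695 = 0.5257 m³/s
Panel 4-5: Δb = 1.01 m, d̄ = (1.25+0.65)/2 = 0.95, v̄ = (0.69+0.40)/2 = 0.545 → q = 1.01×0.95×0.545 = 0.5229 m³/s
Panel 5-6: Δb = 0.79 m, d̄ = (0.65+0.28)/2 = 0.465, v̄ = (0.40+0.22)/2 = 0.31 → q = 0.79×0.465×0.31 = 0.1139 m³/s
Q = Σ q = 3.265 m³/s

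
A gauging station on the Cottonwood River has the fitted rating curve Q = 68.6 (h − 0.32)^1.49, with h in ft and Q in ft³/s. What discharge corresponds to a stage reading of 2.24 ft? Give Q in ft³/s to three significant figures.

Q = 68.6 × (2.24 − 0.32)^1.49 = 68.6 × 1.92^1.49 = 181.3 ft³/s

181 ft³/s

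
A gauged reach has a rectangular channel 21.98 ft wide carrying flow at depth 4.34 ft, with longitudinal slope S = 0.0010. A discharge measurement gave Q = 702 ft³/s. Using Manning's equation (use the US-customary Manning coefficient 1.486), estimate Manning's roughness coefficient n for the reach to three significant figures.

A = b·y = 21.98 × 4.34 = 95.39 ft²
P = b + 2y = 21.98 + 2×4.34 = 30.66 ft
R = A/P = 95.39/30.66 = 3.111 ft
n = (1.486/Q)·A·R^(2/3)·S^(1/2) = (1.486/702) × 95.39 × 2.131 × 0.03162 = 0.01361

0.0136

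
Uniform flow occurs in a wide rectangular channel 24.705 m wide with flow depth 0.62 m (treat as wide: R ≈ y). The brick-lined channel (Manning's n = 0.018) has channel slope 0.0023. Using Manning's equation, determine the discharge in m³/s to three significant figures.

A = b·y = 24.705 × 0.62 = 15.32 m²
Wide channel: R ≈ y = 0.62 m
Q = (1/n)·A·R^(2/3)·S^(1/2) = (1/0.018) × 15.32 × 0.6200^(2/3) × 0.0023^(1/2) = 29.67 m³/s

29.7 m³/s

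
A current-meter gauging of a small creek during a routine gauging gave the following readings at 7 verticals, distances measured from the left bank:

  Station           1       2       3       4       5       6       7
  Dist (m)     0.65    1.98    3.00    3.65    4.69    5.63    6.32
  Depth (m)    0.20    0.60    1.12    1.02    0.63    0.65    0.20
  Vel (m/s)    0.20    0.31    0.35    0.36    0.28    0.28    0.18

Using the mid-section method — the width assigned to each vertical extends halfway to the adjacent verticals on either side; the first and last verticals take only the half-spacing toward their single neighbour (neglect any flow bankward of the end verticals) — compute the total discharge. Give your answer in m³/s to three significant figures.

1.22 m³/s

w_1 = (1.98 − 0.65)/2 = 0.665 m; q_1 = 0.20 × 0.20 × 0.665 = 0.02660 m³/s
w_2 = (3.00 − 0.65)/2 = 1.175 m; q_2 = 0.31 × 0.60 × 1.175 = 0.2186 m³/s
w_3 = (3.65 − 1.98)/2 = 0.835 m; q_3 = 0.35 × 1.12 × 0.835 = 0.3273 m³/s
w_4 = (4.69 − 3.00)/2 = 0.845 m; q_4 = 0.36 × 1.02 × 0.845 = 0.3103 m³/s
w_5 = (5.63 − 3.65)/2 = 0.99 m; q_5 = 0.28 × 0.63 × 0.99 = 0.1746 m³/s
w_6 = (6.32 − 4.69)/2 = 0.815 m; q_6 = 0.28 × 0.65 × 0.815 = 0.1483 m³/s
w_7 = (6.32 − 5.63)/2 = 0.345 m; q_7 = 0.18 × 0.20 × 0.345 = 0.01242 m³/s
Q = Σ qᵢ = 1.218 m³/s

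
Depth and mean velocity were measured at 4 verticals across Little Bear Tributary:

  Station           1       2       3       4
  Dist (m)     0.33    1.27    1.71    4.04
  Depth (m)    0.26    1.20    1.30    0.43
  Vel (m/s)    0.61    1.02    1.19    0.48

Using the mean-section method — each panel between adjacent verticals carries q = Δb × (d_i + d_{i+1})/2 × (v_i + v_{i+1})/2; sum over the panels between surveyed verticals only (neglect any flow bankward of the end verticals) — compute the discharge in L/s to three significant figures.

Panel 1-2: Δb = 0.94 m, d̄ = (0.26+1.20)/2 = 0.73, v̄ = (0.61+1.02)/2 = 0.815 → q = 0.94×0.73×0.815 = 0.5593 m³/s
Panel 2-3: Δb = 0.44 m, d̄ = (1.20+1.30)/2 = 1.25, v̄ = (1.02+1.19)/2 = 1.105 → q = 0.44×1.25×1.105 = 0.6078 m³/s
Panel 3-4: Δb = 2.33 m, d̄ = (1.30+0.43)/2 = 0.865, v̄ = (1.19+0.48)/2 = 0.835 → q = 2.33×0.865×0.835 = 1.683 m³/s
Q = Σ q = 2.850 m³/s
= 2.850 × 1000 = 2850 L/s

2850 L/s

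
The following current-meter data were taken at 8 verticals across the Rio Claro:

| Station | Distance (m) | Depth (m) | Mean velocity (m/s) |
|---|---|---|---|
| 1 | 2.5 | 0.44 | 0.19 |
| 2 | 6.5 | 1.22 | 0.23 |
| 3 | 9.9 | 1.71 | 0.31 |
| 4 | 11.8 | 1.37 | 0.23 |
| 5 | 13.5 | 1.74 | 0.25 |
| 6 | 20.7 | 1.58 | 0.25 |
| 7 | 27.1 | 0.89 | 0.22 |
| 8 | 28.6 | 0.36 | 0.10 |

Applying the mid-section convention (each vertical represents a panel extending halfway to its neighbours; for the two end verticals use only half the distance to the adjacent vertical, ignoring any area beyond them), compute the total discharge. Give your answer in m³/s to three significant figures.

8.60 m³/s

w_1 = (6.5 − 2.5)/2 = 2 m; q_1 = 0.19 × 0.44 × 2 = 0.1672 m³/s
w_2 = (9.9 − 2.5)/2 = 3.7 m; q_2 = 0.23 × 1.22 × 3.7 = 1.038 m³/s
w_3 = (11.8 − 6.5)/2 = 2.65 m; q_3 = 0.31 × 1.71 × 2.65 = 1.405 m³/s
w_4 = (13.5 − 9.9)/2 = 1.8 m; q_4 = 0.23 × 1.37 × 1.8 = 0.5672 m³/s
w_5 = (20.7 − 11.8)/2 = 4.45 m; q_5 = 0.25 × 1.74 × 4.45 = 1.936 m³/s
w_6 = (27.1 − 13.5)/2 = 6.8 m; q_6 = 0.25 × 1.58 × 6.8 = 2.686 m³/s
w_7 = (28.6 − 20.7)/2 = 3.95 m; q_7 = 0.22 × 0.89 × 3.95 = 0.7734 m³/s
w_8 = (28.6 − 27.1)/2 = 0.75 m; q_8 = 0.10 × 0.36 × 0.75 = 0.02700 m³/s
Q = Σ qᵢ = 8.600 m³/s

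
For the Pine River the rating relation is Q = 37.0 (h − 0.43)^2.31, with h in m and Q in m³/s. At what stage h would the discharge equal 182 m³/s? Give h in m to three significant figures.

h − h₀ = (Q/C)^(1/b) = (182/37.0)^(1/2.31) = 1.993 m
h = 0.43 + 1.993 = 2.423 m

2.42 m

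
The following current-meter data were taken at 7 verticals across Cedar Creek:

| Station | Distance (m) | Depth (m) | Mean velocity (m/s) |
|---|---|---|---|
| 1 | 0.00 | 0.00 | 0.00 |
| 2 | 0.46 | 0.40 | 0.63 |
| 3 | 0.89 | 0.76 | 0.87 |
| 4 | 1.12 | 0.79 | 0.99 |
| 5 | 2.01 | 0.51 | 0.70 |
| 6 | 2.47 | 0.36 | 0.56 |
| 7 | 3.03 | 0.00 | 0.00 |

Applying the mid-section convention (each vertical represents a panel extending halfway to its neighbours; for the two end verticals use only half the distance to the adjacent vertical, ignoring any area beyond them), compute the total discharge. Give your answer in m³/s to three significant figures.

1.11 m³/s

w_2 = (0.89 − 0.00)/2 = 0.445 m; q_2 = 0.63 × 0.40 × 0.445 = 0.1121 m³/s
w_3 = (1.12 − 0.46)/2 = 0.33 m; q_3 = 0.87 × 0.76 × 0.33 = 0.2182 m³/s
w_4 = (2.01 − 0.89)/2 = 0.56 m; q_4 = 0.99 × 0.79 × 0.56 = 0.4380 m³/s
w_5 = (2.47 − 1.12)/2 = 0.675 m; q_5 = 0.70 × 0.51 × 0.675 = 0.2410 m³/s
w_6 = (3.03 − 2.01)/2 = 0.51 m; q_6 = 0.56 × 0.36 × 0.51 = 0.1028 m³/s
Stations 1, 7 contribute zero (depth or velocity is 0).
Q = Σ qᵢ = 1.112 m³/s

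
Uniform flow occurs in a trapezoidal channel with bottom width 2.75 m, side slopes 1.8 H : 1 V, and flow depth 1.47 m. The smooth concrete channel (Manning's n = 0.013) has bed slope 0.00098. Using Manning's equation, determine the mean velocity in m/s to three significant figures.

A = (b + z·y)·y = (2.75 + 1.8×1.47)×1.47 = 7.932 m²
P = b + 2y√(1+z²) = 2.75 + 2×1.47×√(1+1.8²) = 8.804 m
R = A/P = 7.932/8.804 = 0.9010 m
Q = (1/n)·A·R^(2/3)·S^(1/2) = (1/0.013) × 7.932 × 0.9010^(2/3) × 0.00098^(1/2) = 17.82 m³/s
V = Q/A = 17.82/7.932 = 2.246 m/s

2.25 m/s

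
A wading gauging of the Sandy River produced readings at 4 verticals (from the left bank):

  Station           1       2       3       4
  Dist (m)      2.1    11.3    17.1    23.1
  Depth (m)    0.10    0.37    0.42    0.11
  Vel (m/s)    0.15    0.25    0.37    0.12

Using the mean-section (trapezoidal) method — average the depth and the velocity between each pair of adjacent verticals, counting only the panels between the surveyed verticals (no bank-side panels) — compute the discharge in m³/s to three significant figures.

1.53 m³/s

Panel 1-2: Δb = 9.2 m, d̄ = (0.10+0.37)/2 = 0.235, v̄ = (0.15+0.25)/2 = 0.2 → q = 9.2×0.235×0.2 = 0.4324 m³/s
Panel 2-3: Δb = 5.8 m, d̄ = (0.37+0.42)/2 = 0.395, v̄ = (0.25+0.37)/2 = 0.31 → q = 5.8×0.395×0.31 = 0.7102 m³/s
Panel 3-4: Δb = 6 m, d̄ = (0.42+0.11)/2 = 0.265, v̄ = (0.37+0.12)/2 = 0.245 → q = 6×0.265×0.245 = 0.3896 m³/s
Q = Σ q = 1.532 m³/s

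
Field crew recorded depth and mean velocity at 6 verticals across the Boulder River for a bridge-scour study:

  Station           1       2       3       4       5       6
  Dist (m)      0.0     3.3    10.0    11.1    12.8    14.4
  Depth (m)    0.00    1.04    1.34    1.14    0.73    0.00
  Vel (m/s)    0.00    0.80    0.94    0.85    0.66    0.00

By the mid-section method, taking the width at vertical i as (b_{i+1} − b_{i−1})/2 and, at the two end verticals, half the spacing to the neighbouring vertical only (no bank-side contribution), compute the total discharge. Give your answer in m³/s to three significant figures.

w_2 = (10.0 − 0.0)/2 = 5 m; q_2 = 0.80 × 1.04 × 5 = 4.160 m³/s
w_3 = (11.1 − 3.3)/2 = 3.9 m; q_3 = 0.94 × 1.34 × 3.9 = 4.912 m³/s
w_4 = (12.8 − 10.0)/2 = 1.4 m; q_4 = 0.85 × 1.14 × 1.4 = 1.357 m³/s
w_5 = (14.4 − 11.1)/2 = 1.65 m; q_5 = 0.66 × 0.73 × 1.65 = 0.7950 m³/s
Stations 1, 6 contribute zero (depth or velocity is 0).
Q = Σ qᵢ = 11.22 m³/s

11.2 m³/s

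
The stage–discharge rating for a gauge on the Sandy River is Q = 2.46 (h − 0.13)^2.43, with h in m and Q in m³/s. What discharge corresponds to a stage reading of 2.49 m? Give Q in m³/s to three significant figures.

Q = 2.46 × (2.49 − 0.13)^2.43 = 2.46 × 2.36^2.43 = 19.82 m³/s

19.8 m³/s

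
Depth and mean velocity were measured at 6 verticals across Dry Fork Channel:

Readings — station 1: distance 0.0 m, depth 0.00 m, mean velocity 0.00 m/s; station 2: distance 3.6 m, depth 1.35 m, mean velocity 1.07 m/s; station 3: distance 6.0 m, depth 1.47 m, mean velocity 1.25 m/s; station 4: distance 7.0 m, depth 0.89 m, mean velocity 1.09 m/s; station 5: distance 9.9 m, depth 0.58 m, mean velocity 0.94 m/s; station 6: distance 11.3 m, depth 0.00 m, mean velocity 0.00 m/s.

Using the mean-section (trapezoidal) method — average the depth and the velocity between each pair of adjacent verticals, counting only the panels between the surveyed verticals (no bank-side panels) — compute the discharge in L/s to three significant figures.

8960 L/s

Panel 1-2: Δb = 3.6 m, d̄ = (0.00+1.35)/2 = 0.675, v̄ = (0.00+1.07)/2 = 0.535 → q = 3.6×0.675×0.535 = 1.300 m³/s
Panel 2-3: Δb = 2.4 m, d̄ = (1.35+1.47)/2 = 1.41, v̄ = (1.07+1.25)/2 = 1.16 → q = 2.4×1.41×1.16 = 3.925 m³/s
Panel 3-4: Δb = 1 m, d̄ = (1.47+0.89)/2 = 1.18, v̄ = (1.25+1.09)/2 = 1.17 → q = 1×1.18×1.17 = 1.381 m³/s
Panel 4-5: Δb = 2.9 m, d̄ = (0.89+0.58)/2 = 0.735, v̄ = (1.09+0.94)/2 = 1.015 → q = 2.9×0.735×1.015 = 2.163 m³/s
Panel 5-6: Δb = 1.4 m, d̄ = (0.58+0.00)/2 = 0.29, v̄ = (0.94+0.00)/2 = 0.47 → q = 1.4×0.29×0.47 = 0.1908 m³/s
Q = Σ q = 8.960 m³/s
= 8.960 × 1000 = 8960 L/s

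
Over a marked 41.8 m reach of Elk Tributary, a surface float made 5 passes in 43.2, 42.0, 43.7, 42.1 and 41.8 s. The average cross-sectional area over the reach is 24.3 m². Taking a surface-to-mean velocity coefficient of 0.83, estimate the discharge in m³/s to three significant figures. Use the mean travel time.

19.8 m³/s

t̄ = (43.2 + 42.0 + 43.7 + 42.1 + 41.8) / 5 = 42.56 s
v_surface = L / t̄ = 41.8 / 42.56 = 0.9821 m/s
v_mean = 0.83 × 0.9821 = 0.8152 m/s
Q = A × v_mean = 24.3 × 0.8152 = 19.81 m³/s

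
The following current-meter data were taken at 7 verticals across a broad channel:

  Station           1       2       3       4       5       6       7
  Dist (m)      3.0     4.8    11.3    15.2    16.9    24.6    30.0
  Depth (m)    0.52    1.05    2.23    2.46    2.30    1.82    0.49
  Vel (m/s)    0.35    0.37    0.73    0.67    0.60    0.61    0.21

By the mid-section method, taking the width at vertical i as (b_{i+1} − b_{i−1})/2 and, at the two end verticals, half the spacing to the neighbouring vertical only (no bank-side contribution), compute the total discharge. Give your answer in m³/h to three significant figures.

104000 m³/h

w_1 = (4.8 − 3.0)/2 = 0.9 m; q_1 = 0.35 × 0.52 × 0.9 = 0.1638 m³/s
w_2 = (11.3 − 3.0)/2 = 4.15 m; q_2 = 0.37 × 1.05 × 4.15 = 1.612 m³/s
w_3 = (15.2 − 4.8)/2 = 5.2 m; q_3 = 0.73 × 2.23 × 5.2 = 8.465 m³/s
w_4 = (16.9 − 11.3)/2 = 2.8 m; q_4 = 0.67 × 2.46 × 2.8 = 4.615 m³/s
w_5 = (24.6 − 15.2)/2 = 4.7 m; q_5 = 0.60 × 2.30 × 4.7 = 6.486 m³/s
w_6 = (30.0 − 16.9)/2 = 6.55 m; q_6 = 0.61 × 1.82 × 6.55 = 7.272 m³/s
w_7 = (30.0 − 24.6)/2 = 2.7 m; q_7 = 0.21 × 0.49 × 2.7 = 0.2778 m³/s
Q = Σ qᵢ = 28.89 m³/s
= 28.89 × 3600 = 104000 m³/h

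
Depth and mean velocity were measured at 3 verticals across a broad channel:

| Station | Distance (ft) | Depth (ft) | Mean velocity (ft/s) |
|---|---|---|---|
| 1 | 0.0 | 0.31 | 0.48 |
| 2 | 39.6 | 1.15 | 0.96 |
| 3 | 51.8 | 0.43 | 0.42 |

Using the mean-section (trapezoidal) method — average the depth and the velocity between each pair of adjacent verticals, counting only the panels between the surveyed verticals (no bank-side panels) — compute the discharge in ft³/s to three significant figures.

Panel 1-2: Δb = 39.6 ft, d̄ = (0.31+1.15)/2 = 0.73, v̄ = (0.48+0.96)/2 = 0.72 → q = 39.6×0.73×0.72 = 20.81 ft³/s
Panel 2-3: Δb = 12.2 ft, d̄ = (1.15+0.43)/2 = 0.79, v̄ = (0.96+0.42)/2 = 0.69 → q = 12.2×0.79×0.69 = 6.650 ft³/s
Q = Σ q = 27.46 ft³/s

27.5 ft³/s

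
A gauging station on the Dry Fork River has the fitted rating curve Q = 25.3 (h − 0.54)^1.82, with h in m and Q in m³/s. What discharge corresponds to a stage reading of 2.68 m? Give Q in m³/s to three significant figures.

101 m³/s

Q = 25.3 × (2.68 − 0.54)^1.82 = 25.3 × 2.14^1.82 = 101.0 m³/s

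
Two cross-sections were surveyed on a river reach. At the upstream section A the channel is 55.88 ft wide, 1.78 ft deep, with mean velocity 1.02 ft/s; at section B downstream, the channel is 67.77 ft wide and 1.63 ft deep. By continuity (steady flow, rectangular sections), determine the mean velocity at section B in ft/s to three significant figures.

0.918 ft/s

Q = A₁V₁ = (55.88×1.78) × 1.02 = 101.5 ft³/s
A₂ = 67.77 × 1.63 = 110.5 ft²
V₂ = Q/A₂ = 101.5/110.5 = 0.9184 ft/s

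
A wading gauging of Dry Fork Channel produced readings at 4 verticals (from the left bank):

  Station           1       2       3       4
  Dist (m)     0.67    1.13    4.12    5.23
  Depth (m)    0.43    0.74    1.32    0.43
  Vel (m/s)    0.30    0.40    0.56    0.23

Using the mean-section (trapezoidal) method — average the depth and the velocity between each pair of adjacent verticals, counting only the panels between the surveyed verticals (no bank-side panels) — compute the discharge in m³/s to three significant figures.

Panel 1-2: Δb = 0.46 m, d̄ = (0.43+0.74)/2 = 0.585, v̄ = (0.30+0.40)/2 = 0.35 → q = 0.46×0.585×0.35 = 0.09419 m³/s
Panel 2-3: Δb = 2.99 m, d̄ = (0.74+1.32)/2 = 1.03, v̄ = (0.40+0.56)/2 = 0.48 → q = 2.99×1.03×0.48 = 1.478 m³/s
Panel 3-4: Δb = 1.11 m, d̄ = (1.32+0.43)/2 = 0.875, v̄ = (0.56+0.23)/2 = 0.395 → q = 1.11×0.875×0.395 = 0.3836 m³/s
Q = Σ q = 1.956 m³/s

1.96 m³/s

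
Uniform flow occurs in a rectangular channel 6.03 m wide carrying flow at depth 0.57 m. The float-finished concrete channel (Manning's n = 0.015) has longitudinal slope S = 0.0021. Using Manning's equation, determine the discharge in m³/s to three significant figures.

A = b·y = 6.03 × 0.57 = 3.437 m²
P = b + 2y = 6.03 + 2×0.57 = 7.170 m
R = A/P = 3.437/7.170 = 0.4794 m
Q = (1/n)·A·R^(2/3)·S^(1/2) = (1/0.015) × 3.437 × 0.4794^(2/3) × 0.0021^(1/2) = 6.432 m³/s

6.43 m³/s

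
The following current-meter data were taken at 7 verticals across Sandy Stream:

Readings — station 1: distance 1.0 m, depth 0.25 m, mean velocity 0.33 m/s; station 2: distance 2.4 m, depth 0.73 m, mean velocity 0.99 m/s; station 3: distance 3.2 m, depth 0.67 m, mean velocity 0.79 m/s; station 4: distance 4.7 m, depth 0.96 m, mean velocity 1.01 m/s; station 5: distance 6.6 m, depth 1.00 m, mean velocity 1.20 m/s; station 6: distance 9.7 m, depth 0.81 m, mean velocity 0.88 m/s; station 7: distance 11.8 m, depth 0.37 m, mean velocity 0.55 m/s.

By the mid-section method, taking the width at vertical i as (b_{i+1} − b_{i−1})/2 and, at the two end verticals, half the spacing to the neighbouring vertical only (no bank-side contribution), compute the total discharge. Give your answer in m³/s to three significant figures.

w_1 = (2.4 − 1.0)/2 = 0.7 m; q_1 = 0.33 × 0.25 × 0.7 = 0.05775 m³/s
w_2 = (3.2 − 1.0)/2 = 1.1 m; q_2 = 0.99 × 0.73 × 1.1 = 0.7950 m³/s
w_3 = (4.7 − 2.4)/2 = 1.15 m; q_3 = 0.79 × 0.67 × 1.15 = 0.6087 m³/s
w_4 = (6.6 − 3.2)/2 = 1.7 m; q_4 = 1.01 × 0.96 × 1.7 = 1.648 m³/s
w_5 = (9.7 − 4.7)/2 = 2.5 m; q_5 = 1.20 × 1.00 × 2.5 = 3.000 m³/s
w_6 = (11.8 − 6.6)/2 = 2.6 m; q_6 = 0.88 × 0.81 × 2.6 = 1.853 m³/s
w_7 = (11.8 − 9.7)/2 = 1.05 m; q_7 = 0.55 × 0.37 × 1.05 = 0.2137 m³/s
Q = Σ qᵢ = 8.177 m³/s

8.18 m³/s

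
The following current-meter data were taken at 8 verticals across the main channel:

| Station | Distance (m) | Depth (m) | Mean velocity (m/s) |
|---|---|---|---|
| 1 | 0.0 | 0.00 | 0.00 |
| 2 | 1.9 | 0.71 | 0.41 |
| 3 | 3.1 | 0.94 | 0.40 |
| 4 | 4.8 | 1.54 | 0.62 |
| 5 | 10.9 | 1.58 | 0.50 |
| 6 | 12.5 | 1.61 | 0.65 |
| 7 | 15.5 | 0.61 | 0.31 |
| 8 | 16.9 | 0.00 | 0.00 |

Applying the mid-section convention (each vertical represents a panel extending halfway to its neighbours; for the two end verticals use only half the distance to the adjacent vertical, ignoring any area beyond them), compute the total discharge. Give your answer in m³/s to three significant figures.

w_2 = (3.1 − 0.0)/2 = 1.55 m; q_2 = 0.41 × 0.71 × 1.55 = 0.4512 m³/s
w_3 = (4.8 − 1.9)/2 = 1.45 m; q_3 = 0.40 × 0.94 × 1.45 = 0.5452 m³/s
w_4 = (10.9 − 3.1)/2 = 3.9 m; q_4 = 0.62 × 1.54 × 3.9 = 3.724 m³/s
w_5 = (12.5 − 4.8)/2 = 3.85 m; q_5 = 0.50 × 1.58 × 3.85 = 3.042 m³/s
w_6 = (15.5 − 10.9)/2 = 2.3 m; q_6 = 0.65 × 1.61 × 2.3 = 2.407 m³/s
w_7 = (16.9 − 12.5)/2 = 2.2 m; q_7 = 0.31 × 0.61 × 2.2 = 0.4160 m³/s
Stations 1, 8 contribute zero (depth or velocity is 0).
Q = Σ qᵢ = 10.58 m³/s

10.6 m³/s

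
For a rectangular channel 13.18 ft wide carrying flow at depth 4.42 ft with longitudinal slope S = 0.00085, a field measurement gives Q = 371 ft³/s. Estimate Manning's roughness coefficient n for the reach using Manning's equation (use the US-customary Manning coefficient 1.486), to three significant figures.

0.0130

A = b·y = 13.18 × 4.42 = 58.26 ft²
P = b + 2y = 13.18 + 2×4.42 = 22.02 ft
R = A/P = 58.26/22.02 = 2.646 ft
n = (1.486/Q)·A·R^(2/3)·S^(1/2) = (1.486/371) × 58.26 × 1.913 × 0.02915 = 0.01301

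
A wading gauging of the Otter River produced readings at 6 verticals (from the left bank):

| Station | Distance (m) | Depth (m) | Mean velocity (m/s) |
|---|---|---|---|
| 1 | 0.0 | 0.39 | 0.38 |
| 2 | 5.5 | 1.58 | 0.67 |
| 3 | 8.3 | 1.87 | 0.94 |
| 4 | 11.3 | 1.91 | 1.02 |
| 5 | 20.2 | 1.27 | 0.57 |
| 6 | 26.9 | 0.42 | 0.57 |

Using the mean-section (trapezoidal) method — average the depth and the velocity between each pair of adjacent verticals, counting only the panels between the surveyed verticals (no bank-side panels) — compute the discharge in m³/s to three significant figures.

26.8 m³/s

Panel 1-2: Δb = 5.5 m, d̄ = (0.39+1.58)/2 = 0.985, v̄ = (0.38+0.67)/2 = 0.525 → q = 5.5×0.985×0.525 = 2.844 m³/s
Panel 2-3: Δb = 2.8 m, d̄ = (1.58+1.87)/2 = 1.725, v̄ = (0.67+0.94)/2 = 0.805 → q = 2.8×1.725×0.805 = 3.888 m³/s
Panel 3-4: Δb = 3 m, d̄ = (1.87+1.91)/2 = 1.89, v̄ = (0.94+1.02)/2 = 0.98 → q = 3×1.89×0.98 = 5.557 m³/s
Panel 4-5: Δb = 8.9 m, d̄ = (1.91+1.27)/2 = 1.59, v̄ = (1.02+0.57)/2 = 0.795 → q = 8.9×1.59×0.795 = 11.25 m³/s
Panel 5-6: Δb = 6.7 m, d̄ = (1.27+0.42)/2 = 0.845, v̄ = (0.57+0.57)/2 = 0.57 → q = 6.7×0.845×0.57 = 3.227 m³/s
Q = Σ q = 26.77 m³/s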